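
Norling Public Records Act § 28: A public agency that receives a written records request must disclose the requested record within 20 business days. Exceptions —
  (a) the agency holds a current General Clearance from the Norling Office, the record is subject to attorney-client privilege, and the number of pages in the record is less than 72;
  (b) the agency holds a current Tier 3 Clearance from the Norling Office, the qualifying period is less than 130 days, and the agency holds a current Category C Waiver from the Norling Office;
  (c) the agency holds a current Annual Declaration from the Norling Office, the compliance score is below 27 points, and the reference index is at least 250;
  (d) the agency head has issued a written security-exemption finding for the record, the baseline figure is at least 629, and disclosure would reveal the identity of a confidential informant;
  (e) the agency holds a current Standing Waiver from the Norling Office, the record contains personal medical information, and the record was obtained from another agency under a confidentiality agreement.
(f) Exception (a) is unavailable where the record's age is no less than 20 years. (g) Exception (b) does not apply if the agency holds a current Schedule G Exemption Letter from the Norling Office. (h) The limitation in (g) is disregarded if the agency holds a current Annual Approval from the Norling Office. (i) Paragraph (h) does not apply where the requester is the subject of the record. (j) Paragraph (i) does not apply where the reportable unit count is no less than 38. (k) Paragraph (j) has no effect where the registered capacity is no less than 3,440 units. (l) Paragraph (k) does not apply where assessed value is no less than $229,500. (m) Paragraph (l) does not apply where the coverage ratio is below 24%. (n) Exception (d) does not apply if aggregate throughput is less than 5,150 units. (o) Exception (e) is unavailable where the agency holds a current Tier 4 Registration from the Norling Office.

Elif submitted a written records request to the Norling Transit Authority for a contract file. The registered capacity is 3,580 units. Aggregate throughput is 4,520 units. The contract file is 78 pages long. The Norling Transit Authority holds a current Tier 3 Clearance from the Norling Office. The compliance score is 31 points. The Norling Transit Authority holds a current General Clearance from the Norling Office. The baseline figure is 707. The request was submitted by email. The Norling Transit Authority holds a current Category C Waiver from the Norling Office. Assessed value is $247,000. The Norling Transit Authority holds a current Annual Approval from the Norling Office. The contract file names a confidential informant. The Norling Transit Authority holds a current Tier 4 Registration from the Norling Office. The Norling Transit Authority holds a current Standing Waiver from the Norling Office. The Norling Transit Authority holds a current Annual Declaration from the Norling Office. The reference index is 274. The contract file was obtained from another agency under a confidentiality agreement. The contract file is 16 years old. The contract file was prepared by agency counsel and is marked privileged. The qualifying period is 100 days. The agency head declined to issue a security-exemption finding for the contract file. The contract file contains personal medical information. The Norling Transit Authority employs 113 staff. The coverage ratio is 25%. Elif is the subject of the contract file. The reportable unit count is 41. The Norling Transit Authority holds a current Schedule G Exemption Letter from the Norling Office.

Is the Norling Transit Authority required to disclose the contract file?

Exception (a) fails — the number of pages in the record is 78, not less than 72.
Exception (b)'s conditions are all satisfied: a current Tier 3 Clearance is held; the qualifying period is 100 days, less than the 130 days limit; a current Category C Waiver is held. Under paragraphs (g)–(m): (g) would limit (b) — a current Schedule G Exemption Letter is held — but (h) sets (g) aside: (h) operates — a current Annual Approval is held. (i) would limit (h) — Elif is the subject of the contract file — but (j) sets (i) aside: (j) operates against (i): the reportable unit count is 41, meeting the 38 threshold. (k) would limit (j) — the registered capacity is 3,580 units, meeting the 3,440 units threshold — but (l) sets (k) aside: (l) is engaged — assessed value is $247,000, meeting the $229,500 threshold. (m) is not engaged (the coverage ratio is 25%, not below 24%), so (l) stands. Exception (b) stands.
Exception (c) fails — the compliance score is 31 points, not below 27 points.
Exception (d) requires that the agency head has issued a written security-exemption finding for the record; but the agency head declined to issue a security-exemption finding, so (d) is unavailable.
All of (e)'s requirements are met (a current Standing Waiver is held; the contract file contains personal medical information; the contract file was obtained under a confidentiality agreement). However, paragraph (o) must be considered: (o) is engaged — a current Tier 4 Registration is held. Exception (e) does not apply.

No — exception (b) applies; the Norling Transit Authority is not required to disclose the contract file.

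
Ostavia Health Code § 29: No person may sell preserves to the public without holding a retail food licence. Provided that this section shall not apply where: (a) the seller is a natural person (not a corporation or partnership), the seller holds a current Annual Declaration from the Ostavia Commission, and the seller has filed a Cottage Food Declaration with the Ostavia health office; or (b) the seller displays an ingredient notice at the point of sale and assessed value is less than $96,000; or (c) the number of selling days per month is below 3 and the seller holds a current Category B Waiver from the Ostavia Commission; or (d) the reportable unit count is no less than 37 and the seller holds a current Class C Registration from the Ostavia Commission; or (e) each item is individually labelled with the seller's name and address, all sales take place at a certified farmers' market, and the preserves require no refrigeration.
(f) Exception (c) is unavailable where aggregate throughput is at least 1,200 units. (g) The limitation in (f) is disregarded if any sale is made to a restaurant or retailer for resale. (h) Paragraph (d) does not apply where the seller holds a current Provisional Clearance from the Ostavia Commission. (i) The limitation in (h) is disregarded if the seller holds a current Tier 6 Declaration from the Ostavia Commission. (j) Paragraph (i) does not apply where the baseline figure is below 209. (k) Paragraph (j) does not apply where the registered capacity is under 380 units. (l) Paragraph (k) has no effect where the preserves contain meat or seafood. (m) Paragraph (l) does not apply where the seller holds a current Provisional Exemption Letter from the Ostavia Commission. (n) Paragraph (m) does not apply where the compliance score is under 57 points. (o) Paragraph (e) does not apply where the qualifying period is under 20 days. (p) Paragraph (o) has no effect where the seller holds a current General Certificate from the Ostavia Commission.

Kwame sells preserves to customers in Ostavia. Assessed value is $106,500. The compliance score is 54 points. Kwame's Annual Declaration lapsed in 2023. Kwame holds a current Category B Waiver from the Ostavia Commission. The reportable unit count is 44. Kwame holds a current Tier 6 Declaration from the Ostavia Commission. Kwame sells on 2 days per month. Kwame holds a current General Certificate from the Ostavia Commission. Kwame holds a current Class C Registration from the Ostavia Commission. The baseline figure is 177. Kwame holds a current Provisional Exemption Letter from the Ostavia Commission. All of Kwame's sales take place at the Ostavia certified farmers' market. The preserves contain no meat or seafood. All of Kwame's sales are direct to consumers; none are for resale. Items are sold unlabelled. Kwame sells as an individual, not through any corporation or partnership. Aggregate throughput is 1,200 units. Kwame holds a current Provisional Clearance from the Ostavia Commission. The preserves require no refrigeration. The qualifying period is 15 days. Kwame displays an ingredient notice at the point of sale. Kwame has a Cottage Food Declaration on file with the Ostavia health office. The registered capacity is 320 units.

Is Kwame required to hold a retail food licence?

Exception (a) fails — there is no Annual Declaration in force.
Exception (b) does not apply: assessed value is $106,500, not less than $96,000.
All of (c)'s requirements are met (the number of selling days per month is 2, below the 3 limit; a current Category B Waiver is held). But applying paragraphs (f)–(g): (f) operates against (c): aggregate throughput is 1,200 units, meeting the 1,200 units threshold. (g), which would lift (f), is not triggered — no sales are for resale. (c) is therefore removed.
Exception (d)'s conditions are all satisfied: the reportable unit count is 44, meeting the 37 threshold; a current Class C Registration is held. Under paragraphs (h)–(n): (h) applies (a current Provisional Clearance is held), but yields to (i): (i) is engaged — a current Tier 6 Declaration is held. (j) is engaged (the baseline figure is 177, below the 209 limit), but is overridden by (k): (k) operates against (j): the registered capacity is 320 units, under the 380 units limit. (l) is inapplicable (the preserves contain no meat or seafood), so (k) stands. So (d) applies.
Exception (e) does not apply: items are sold unlabelled.

No — exception (d) applies; Kwame is not required to hold a retail food licence.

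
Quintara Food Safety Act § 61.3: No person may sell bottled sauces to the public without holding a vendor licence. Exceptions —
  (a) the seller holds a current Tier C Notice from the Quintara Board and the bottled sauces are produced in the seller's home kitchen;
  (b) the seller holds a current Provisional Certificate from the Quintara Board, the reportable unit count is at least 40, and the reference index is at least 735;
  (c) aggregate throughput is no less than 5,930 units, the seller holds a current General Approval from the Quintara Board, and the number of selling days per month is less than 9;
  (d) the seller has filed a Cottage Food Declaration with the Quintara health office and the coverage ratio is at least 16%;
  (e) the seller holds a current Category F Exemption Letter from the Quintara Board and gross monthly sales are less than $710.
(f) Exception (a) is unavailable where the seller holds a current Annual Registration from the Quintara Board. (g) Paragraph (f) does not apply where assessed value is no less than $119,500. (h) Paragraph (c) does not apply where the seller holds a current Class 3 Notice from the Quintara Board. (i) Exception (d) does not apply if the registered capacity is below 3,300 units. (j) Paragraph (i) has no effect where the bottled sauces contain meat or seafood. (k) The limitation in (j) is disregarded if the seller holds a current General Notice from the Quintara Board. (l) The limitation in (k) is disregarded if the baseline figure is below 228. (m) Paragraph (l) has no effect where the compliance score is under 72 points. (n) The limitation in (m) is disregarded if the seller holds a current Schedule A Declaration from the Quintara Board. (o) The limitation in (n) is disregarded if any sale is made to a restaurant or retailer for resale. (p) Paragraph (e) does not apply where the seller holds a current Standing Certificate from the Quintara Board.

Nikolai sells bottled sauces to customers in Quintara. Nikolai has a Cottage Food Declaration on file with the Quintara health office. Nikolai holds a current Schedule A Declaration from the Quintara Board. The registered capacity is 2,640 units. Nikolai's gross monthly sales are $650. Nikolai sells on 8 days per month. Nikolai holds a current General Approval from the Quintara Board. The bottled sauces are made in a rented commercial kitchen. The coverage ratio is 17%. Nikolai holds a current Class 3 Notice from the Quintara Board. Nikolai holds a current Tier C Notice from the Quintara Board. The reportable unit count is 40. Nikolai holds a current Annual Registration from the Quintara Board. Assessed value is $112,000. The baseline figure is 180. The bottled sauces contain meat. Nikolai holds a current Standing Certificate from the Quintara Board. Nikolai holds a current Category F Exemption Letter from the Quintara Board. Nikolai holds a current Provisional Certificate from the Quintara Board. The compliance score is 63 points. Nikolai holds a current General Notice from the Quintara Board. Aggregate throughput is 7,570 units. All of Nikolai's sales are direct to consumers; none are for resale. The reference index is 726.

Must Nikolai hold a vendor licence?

No — exception (d) applies; Nikolai is not required to hold a vendor licence.

Exception (a) does not apply: the bottled sauces are made in a commercial kitchen, not a home kitchen.
Exception (b) does not apply: the reference index is 726, short of 735.
Exception (c) is satisfied on its face — aggregate throughput is 7,570 units, meeting the 5,930 units threshold; a current General Approval is held; the number of selling days per month is 8, less than the 9 limit. But: (h) operates against (c): a current Class 3 Notice is held. Exception (c) does not apply.
Exception (d) is satisfied on its face — a Cottage Food Declaration is on file; the coverage ratio is 17%, meeting the 16% threshold. Under paragraphs (i)–(o): (i) would limit (d) — the registered capacity is 2,640 units, below the 3,300 units limit — but (j) sets (i) aside: (j) operates against (i): the bottled sauces contain meat. (k) would limit (j) — a current General Notice is held — but (l) sets (k) aside: (l) applies — the baseline figure is 180, below the 228 limit. (m) would limit (l) — the compliance score is 63 points, under the 72 points limit — but (n) sets (m) aside: (n) operates against (m): a current Schedule A Declaration is held. (o), which would lift (n), is inapplicable — no sales are for resale. So (d) applies.
Exception (e): a current Category F Exemption Letter is held; gross monthly sales are $650, less than the $710 limit — every condition holds. But: (p) operates against (e): a current Standing Certificate is held. So (e) is unavailable.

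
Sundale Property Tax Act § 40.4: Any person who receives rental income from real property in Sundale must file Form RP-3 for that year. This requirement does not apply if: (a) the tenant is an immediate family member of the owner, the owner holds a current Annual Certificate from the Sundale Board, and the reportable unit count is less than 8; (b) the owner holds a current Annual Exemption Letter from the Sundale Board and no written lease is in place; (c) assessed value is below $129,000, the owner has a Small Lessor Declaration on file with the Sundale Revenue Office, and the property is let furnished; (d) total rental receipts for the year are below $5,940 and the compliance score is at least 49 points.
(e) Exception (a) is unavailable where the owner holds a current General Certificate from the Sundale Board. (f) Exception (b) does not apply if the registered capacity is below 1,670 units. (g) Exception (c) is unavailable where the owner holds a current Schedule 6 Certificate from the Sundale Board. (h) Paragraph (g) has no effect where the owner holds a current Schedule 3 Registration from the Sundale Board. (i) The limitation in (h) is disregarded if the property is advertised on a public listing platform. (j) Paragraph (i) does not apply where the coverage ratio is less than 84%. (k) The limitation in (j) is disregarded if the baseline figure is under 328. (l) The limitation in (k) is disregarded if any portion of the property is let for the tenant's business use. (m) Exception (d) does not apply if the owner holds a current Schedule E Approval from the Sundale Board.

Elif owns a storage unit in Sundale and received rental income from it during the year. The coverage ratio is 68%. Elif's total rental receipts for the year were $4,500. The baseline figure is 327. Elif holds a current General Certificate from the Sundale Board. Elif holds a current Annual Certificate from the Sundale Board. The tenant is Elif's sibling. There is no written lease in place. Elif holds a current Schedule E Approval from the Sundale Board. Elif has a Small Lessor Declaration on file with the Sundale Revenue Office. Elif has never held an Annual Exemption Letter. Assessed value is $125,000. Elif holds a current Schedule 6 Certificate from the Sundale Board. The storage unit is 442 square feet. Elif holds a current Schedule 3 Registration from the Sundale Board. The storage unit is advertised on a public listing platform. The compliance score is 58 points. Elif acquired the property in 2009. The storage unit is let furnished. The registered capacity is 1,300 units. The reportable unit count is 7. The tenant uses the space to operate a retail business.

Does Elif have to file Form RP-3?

Exception (a)'s conditions are all satisfied: the tenant is an immediate family member; a current Annual Certificate is held; the reportable unit count is 7, less than the 8 limit. However, paragraph (e) must be considered: (e) operates against (a): a current General Certificate is held. (a) is therefore removed.
Exception (b) fails — there is no Annual Exemption Letter in force.
Exception (c): assessed value is $125,000, below the $129,000 limit; a Small Lessor Declaration is on file; the property is let furnished — every condition holds. Under paragraphs (g)–(l): (g) would limit (c) — a current Schedule 6 Certificate is held — but (h) sets (g) aside: (h) operates — a current Schedule 3 Registration is held. (i) applies (the property is publicly advertised), but is displaced by (j): (j) operates — the coverage ratio is 68%, less than the 84% limit. (k) is triggered (the baseline figure is 327, under the 328 limit), but is overridden by (l): (l) is engaged — the space is let for business use. Exception (c) stands.
Exception (d): total rental receipts for the year are $4,500, below the $5,940 limit; the compliance score is 58 points, meeting the 49 points threshold — every condition holds. But applying paragraph (m): (m) operates against (d): a current Schedule E Approval is held. Exception (d) does not apply.

No — exception (c) applies; Elif is not required to file Form RP-3.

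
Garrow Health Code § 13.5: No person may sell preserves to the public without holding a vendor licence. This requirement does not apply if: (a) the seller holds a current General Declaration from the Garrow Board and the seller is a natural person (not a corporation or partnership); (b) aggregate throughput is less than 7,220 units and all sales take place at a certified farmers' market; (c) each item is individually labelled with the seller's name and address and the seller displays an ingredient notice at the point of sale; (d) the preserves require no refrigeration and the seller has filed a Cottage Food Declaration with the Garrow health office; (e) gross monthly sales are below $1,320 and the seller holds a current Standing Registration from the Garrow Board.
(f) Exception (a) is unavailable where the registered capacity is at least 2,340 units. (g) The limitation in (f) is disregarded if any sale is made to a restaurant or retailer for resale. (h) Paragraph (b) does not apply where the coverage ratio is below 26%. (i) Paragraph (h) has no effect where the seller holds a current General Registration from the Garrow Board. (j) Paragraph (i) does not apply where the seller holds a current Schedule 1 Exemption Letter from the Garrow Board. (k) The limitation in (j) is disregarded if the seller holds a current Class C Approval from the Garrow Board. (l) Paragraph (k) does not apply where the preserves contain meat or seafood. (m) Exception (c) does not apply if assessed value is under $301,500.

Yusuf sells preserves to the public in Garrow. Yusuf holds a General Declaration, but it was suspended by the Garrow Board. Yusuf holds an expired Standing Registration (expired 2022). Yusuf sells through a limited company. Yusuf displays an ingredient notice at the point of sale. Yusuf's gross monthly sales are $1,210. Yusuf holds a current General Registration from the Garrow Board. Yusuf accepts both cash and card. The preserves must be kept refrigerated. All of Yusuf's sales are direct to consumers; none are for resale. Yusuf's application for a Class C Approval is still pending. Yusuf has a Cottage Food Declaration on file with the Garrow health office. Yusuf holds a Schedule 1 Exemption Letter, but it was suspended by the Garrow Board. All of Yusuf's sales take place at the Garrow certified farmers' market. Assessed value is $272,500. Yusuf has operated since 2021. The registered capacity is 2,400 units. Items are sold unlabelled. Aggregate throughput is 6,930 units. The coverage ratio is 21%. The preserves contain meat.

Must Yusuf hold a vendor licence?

No — exception (b) applies; Yusuf is not required to hold a vendor licence.

Exception (a) fails — there is no General Declaration in force.
Exception (b) is satisfied on its face — aggregate throughput is 6,930 units, less than the 7,220 units limit; all sales are at a certified farmers' market. Considering the limiting provisions: (h) would limit (b) — the coverage ratio is 21%, below the 26% limit — but (i) sets (h) aside: (i) applies — a current General Registration is held. (j) is inapplicable (the Schedule 1 Exemption Letter is not current), so (i) stands. Exception (b) stands.
Exception (c) does not apply: items are sold unlabelled.
Exception (d) fails — the preserves require refrigeration.
Exception (e) fails — the Standing Registration is not current.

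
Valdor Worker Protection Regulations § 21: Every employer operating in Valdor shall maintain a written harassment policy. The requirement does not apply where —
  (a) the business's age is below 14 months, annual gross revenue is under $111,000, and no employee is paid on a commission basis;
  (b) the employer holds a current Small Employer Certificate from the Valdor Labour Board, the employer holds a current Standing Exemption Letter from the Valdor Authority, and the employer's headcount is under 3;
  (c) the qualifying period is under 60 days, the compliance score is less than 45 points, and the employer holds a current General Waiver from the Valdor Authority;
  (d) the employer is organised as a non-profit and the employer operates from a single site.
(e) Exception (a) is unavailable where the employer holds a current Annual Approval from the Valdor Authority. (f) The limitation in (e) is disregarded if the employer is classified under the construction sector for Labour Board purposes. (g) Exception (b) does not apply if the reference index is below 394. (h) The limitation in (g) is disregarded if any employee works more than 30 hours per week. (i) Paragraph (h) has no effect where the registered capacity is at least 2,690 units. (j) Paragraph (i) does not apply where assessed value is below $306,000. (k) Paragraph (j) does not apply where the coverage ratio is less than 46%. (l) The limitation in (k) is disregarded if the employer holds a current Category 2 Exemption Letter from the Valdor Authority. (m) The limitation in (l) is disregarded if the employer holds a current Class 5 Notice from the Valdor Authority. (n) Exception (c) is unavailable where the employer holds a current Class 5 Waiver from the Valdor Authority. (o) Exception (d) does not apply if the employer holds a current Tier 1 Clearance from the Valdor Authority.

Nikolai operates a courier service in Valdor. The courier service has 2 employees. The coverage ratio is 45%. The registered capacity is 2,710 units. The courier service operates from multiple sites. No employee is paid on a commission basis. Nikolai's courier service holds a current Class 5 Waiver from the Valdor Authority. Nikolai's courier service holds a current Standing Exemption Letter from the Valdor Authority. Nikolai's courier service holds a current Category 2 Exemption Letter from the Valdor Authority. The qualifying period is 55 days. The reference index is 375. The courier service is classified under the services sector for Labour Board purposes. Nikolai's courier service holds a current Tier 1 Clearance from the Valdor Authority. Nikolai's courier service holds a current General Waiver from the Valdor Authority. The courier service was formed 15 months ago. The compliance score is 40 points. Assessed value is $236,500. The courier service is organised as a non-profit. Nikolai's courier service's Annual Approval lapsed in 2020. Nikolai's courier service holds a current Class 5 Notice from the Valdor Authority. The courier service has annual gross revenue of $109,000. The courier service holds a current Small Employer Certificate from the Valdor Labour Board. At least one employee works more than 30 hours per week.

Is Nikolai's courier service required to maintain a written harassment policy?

Exception (a) fails — the business's age is 15 months, not below 14 months.
Exception (b)'s conditions are all satisfied: a current Small Employer Certificate is held; a current Standing Exemption Letter is held; the employer's headcount is 2, under the 3 limit. But applying paragraphs (g)–(m): (g) operates against (b): the reference index is 375, below the 394 limit. (h) operates (at least one employee exceeds 30 hours/week), but yields to (i): (i) operates — the registered capacity is 2,710 units, meeting the 2,690 units threshold. (j) operates (assessed value is $236,500, below the $306,000 limit), but yields to (k): (k) is triggered — the coverage ratio is 45%, less than the 46% limit. (l) applies (a current Category 2 Exemption Letter is held), but is set aside by (m): (m) is engaged — a current Class 5 Notice is held. So (b) is unavailable.
All of (c)'s requirements are met (the qualifying period is 55 days, under the 60 days limit; the compliance score is 40 points, less than the 45 points limit; a current General Waiver is held). However, paragraph (n) must be considered: (n) is engaged — a current Class 5 Waiver is held. Exception (c) does not apply.
Exception (d) does not apply: the employer operates from multiple sites.
No exception displaces § 21.

Yes — Nikolai's courier service must maintain a written harassment policy.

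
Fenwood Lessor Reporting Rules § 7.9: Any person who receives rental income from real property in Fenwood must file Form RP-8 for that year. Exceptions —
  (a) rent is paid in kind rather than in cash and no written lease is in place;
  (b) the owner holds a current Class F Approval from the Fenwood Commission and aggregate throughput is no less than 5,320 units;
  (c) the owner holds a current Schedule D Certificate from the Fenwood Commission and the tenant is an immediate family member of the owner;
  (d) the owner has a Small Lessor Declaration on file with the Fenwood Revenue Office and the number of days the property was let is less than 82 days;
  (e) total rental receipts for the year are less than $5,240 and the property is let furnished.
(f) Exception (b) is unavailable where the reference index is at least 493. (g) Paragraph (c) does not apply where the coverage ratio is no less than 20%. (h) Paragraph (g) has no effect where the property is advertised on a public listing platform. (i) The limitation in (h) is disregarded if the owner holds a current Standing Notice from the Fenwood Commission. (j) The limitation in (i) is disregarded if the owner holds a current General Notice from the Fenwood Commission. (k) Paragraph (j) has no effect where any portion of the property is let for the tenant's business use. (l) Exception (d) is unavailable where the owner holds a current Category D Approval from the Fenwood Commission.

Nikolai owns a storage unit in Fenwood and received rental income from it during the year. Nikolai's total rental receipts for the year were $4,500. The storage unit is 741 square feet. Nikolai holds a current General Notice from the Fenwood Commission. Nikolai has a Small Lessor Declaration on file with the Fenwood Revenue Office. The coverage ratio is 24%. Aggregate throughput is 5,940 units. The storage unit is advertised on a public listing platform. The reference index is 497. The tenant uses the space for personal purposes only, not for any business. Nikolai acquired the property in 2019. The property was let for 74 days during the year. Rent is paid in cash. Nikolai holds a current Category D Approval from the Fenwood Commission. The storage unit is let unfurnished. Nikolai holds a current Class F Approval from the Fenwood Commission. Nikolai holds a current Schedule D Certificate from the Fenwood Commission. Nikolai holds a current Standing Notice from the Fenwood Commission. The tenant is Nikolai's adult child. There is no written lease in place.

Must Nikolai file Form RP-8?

Exception (a) requires that rent is paid in kind rather than in cash; but rent is paid in cash, so (a) is unavailable.
All of (b)'s requirements are met (a current Class F Approval is held; aggregate throughput is 5,940 units, meeting the 5,320 units threshold). However, paragraph (f) must be considered: (f) operates against (b): the reference index is 497, meeting the 493 threshold. (b) is therefore removed.
Exception (c)'s conditions are all satisfied: a current Schedule D Certificate is held; the tenant is an immediate family member. Applying paragraphs (g)–(k): (g) is engaged (the coverage ratio is 24%, meeting the 20% threshold), but is itself disapplied by (h): (h) is engaged — the property is publicly advertised. (i) applies (a current Standing Notice is held), but is overridden by (j): (j) operates — a current General Notice is held. (k) is inapplicable (the space is used for personal purposes only), so (j) stands. (c) remains available.
Exception (d)'s conditions are all satisfied: a Small Lessor Declaration is on file; the number of days the property was let is 74 days, less than the 82 days limit. Turning to paragraph (l): (l) is engaged — a current Category D Approval is held. So (d) is unavailable.
Exception (e) fails — the property is let unfurnished.

No — exception (c) applies; Nikolai is not required to file Form RP-8.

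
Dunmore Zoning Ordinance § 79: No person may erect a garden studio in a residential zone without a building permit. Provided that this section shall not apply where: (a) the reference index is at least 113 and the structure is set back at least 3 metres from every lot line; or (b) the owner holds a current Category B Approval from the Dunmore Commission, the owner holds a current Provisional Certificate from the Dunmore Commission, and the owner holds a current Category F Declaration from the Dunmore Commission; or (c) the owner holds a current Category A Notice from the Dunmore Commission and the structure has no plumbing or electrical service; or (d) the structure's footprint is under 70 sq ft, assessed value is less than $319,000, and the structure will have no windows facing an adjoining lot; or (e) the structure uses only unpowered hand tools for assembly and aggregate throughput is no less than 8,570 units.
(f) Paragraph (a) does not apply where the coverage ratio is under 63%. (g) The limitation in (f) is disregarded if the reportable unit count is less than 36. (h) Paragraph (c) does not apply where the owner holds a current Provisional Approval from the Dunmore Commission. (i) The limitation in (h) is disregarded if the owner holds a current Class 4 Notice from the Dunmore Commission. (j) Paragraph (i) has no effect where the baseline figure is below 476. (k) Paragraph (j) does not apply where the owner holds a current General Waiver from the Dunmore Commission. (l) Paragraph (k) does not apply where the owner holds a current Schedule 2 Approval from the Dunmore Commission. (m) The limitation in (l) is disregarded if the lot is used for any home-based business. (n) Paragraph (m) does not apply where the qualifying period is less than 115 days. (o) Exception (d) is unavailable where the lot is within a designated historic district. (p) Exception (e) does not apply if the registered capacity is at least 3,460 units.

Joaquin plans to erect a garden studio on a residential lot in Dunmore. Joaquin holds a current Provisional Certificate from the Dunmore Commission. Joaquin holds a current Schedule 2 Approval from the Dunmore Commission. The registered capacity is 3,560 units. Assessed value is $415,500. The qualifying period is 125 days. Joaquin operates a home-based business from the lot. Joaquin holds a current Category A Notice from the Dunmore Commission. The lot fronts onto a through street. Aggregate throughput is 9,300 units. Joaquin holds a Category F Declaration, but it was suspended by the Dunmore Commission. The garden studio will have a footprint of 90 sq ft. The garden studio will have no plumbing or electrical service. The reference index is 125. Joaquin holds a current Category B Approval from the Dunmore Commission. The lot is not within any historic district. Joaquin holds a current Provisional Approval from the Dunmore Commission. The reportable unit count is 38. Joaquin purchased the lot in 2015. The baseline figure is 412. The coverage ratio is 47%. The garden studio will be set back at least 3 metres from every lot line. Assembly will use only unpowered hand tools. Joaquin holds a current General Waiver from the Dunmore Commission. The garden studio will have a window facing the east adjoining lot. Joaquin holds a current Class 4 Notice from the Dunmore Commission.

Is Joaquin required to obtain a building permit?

No — exception (c) applies; Joaquin does not need a building permit.

All of (a)'s requirements are met (the reference index is 125, meeting the 113 threshold; the setback is at least 3 m on every side). But applying paragraphs (f)–(g): (f) operates against (a): the coverage ratio is 47%, under the 63% limit. (g), which would lift (f), is not triggered — the reportable unit count is 38, not less than 36. So (a) is unavailable.
Exception (b) fails — the Category F Declaration is not current.
Exception (c): a current Category A Notice is held; there is no plumbing or electrical service — every condition holds. Applying paragraphs (h)–(n): (h) is triggered (a current Provisional Approval is held), but yields to (i): (i) operates against (h): a current Class 4 Notice is held. (j) would limit (i) — the baseline figure is 412, below the 476 limit — but (k) sets (j) aside: (k) is triggered — a current General Waiver is held. (l) would limit (k) — a current Schedule 2 Approval is held — but (m) sets (l) aside: (m) applies — a home-based business operates on the lot. (n) is not triggered (the qualifying period is 125 days, not less than 115 days), so (m) stands. Exception (c) stands.
Exception (d) requires that the structure's footprint is under 70 sq ft; but the structure's footprint is 90 sq ft, not under 70 sq ft, so (d) is unavailable.
All of (e)'s requirements are met (assembly uses only hand tools; aggregate throughput is 9,300 units, meeting the 8,570 units threshold). However, paragraph (p) must be considered: (p) operates against (e): the registered capacity is 3,560 units, meeting the 3,460 units threshold. Exception (e) does not apply.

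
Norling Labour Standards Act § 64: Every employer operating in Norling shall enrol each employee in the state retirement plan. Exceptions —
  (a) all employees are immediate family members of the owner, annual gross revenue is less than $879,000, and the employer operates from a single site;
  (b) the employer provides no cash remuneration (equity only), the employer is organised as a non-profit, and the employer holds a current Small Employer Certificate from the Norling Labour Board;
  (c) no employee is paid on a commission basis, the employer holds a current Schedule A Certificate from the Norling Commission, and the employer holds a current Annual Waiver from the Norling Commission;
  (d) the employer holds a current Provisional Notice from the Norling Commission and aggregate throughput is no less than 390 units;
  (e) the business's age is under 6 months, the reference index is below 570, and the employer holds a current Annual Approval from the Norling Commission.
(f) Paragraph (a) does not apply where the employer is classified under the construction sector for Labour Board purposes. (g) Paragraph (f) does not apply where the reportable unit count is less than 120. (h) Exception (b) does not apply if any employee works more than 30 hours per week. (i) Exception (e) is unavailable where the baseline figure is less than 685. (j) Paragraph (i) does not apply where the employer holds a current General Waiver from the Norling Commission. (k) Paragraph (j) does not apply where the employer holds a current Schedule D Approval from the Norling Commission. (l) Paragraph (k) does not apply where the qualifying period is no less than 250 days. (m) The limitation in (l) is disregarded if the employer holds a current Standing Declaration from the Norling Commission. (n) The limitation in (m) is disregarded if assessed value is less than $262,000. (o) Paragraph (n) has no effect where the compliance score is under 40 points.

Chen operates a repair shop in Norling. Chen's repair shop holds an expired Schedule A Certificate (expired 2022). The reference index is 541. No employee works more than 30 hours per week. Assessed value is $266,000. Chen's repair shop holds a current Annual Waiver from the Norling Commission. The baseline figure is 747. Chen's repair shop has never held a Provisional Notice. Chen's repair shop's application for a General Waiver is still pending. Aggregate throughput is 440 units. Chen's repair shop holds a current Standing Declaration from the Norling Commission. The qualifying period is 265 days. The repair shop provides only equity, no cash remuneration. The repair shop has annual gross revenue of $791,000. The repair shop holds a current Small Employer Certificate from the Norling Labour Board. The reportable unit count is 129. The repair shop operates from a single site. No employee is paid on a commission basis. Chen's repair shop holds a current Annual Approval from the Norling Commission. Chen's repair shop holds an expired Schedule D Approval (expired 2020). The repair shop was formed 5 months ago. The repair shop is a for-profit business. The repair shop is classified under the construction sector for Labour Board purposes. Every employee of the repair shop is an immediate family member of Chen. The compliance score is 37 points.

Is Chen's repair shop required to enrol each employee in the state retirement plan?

No — exception (e) applies; Chen's repair shop is not required to enrol each employee in the state retirement plan.

All of (a)'s requirements are met (every employee is an immediate family member; annual gross revenue is $791,000, less than the $879,000 limit; the employer operates from a single site). However, paragraphs (f)–(g) must be considered: (f) operates — the repair shop is classified under the construction sector. (g) does not operate here (the reportable unit count is 129, not less than 120), so (f) stands. (a) is therefore removed.
Exception (b) does not apply: the employer is for-profit.
Exception (c) requires that the employer holds a current Schedule A Certificate from the Norling Commission; but there is no Schedule A Certificate in force, so (c) is unavailable.
Exception (d) fails — the Provisional Notice is not current.
All of (e)'s requirements are met (the business's age is 5 months, under the 6 months limit; the reference index is 541, below the 570 limit; a current Annual Approval is held). As to paragraphs (i)–(o): (i), which would limit (e), is not engaged: the baseline figure is 747, not less than 685. So (e) applies.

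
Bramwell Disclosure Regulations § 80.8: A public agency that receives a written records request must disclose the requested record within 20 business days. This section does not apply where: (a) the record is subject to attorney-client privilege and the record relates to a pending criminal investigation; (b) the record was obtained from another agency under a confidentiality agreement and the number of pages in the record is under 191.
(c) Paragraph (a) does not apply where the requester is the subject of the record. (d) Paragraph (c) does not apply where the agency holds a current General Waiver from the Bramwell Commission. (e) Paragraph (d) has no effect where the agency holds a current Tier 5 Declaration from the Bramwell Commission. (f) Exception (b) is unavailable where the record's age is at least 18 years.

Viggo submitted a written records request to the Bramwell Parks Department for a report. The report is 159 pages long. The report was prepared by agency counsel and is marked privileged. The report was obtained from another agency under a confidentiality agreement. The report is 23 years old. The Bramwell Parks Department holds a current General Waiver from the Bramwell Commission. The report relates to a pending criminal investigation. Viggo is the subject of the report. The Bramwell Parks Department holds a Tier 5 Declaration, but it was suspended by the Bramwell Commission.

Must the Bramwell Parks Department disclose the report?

Exception (a): the report is privileged; the report relates to a pending investigation — every condition holds. Considering the limiting provisions: (c) would limit (a) — Viggo is the subject of the report — but (d) sets (c) aside: (d) operates against (c): a current General Waiver is held. (e) does not operate here (there is no Tier 5 Declaration in force), so (d) stands. So (a) applies.
Exception (b)'s conditions are all satisfied: the report was obtained under a confidentiality agreement; the number of pages in the record is 159, under the 191 limit. But: (f) operates against (b): the record's age is 23 years, meeting the 18 years threshold. So (b) is unavailable.

No — exception (a) applies; the Bramwell Parks Department is not required to disclose the report.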